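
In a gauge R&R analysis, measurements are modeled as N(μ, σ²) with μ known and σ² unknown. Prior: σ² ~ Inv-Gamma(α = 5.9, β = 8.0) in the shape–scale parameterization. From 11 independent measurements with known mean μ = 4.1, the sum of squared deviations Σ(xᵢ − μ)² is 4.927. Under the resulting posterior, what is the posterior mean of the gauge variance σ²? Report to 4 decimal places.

With known mean μ and an Inverse-Gamma(α, β) prior on σ², the Normal likelihood is conjugate: posterior is Inv-Gamma(α + n/2, β + Σ(xᵢ−μ)²/2).
Posterior: Inv-Gamma(5.9 + 11/2, 8.0 + 4.927/2) = Inv-Gamma(11.40, 10.4635).
E[σ²|data] = β/(α−1) = 10.4635/10.40 = 1.0061.

1.0061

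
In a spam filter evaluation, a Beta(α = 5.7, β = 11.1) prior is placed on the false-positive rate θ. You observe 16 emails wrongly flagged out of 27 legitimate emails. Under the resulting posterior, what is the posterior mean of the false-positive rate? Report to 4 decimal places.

The Beta prior is conjugate to a Binomial/Bernoulli likelihood; the update adds successes to α and failures to β.
Posterior: Beta(α+k, β+n−k) = Beta(5.7+16, 11.1+11) = Beta(21.7, 22.1).
Posterior mean = α/(α+β) = 21.7/43.8 = 0.4954.

0.4954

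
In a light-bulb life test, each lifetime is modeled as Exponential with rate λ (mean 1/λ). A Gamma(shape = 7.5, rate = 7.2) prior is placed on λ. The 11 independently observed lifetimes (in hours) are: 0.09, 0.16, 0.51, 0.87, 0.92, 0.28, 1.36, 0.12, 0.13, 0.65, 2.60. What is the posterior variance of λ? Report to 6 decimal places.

With a Gamma(shape α, rate β) prior on the exponential rate λ, the posterior after n observations with total T = Σxᵢ is Gamma(α+n, β+T).
Sum of observations T = 7.69 hours; n = 11.
Posterior: Gamma(7.5+11, 7.2+7.69) = Gamma(18.5, 14.89).
Var = α/β² = 0.083442.

0.083442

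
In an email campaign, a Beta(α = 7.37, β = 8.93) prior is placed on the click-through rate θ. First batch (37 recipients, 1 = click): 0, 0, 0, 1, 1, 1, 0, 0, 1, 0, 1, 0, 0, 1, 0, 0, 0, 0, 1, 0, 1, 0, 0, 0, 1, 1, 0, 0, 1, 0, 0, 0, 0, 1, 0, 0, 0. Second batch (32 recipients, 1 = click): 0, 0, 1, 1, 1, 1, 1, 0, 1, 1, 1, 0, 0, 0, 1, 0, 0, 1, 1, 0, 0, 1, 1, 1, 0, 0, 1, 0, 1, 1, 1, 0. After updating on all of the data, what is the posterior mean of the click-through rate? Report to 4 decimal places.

0.4381

The Beta prior is conjugate to a Binomial/Bernoulli likelihood; the update adds successes to α and failures to β.
After batch 1: Beta(7.37+12, 8.93+25) = Beta(19.37, 33.93).
After batch 2: Beta(19.37+18, 33.93+14) = Beta(37.37, 47.93).
Posterior mean = α/(α+β) = 37.37/85.30 = 0.4381.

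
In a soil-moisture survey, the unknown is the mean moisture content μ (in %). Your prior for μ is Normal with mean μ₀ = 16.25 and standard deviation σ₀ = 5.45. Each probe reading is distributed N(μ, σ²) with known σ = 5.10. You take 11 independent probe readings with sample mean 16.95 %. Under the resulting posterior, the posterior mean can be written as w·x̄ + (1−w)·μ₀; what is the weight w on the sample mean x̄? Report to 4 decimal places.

For Normal data with known variance σ², a Normal(μ₀, σ₀²) prior on μ is conjugate. Posterior precision = 1/σ₀² + n/σ²; posterior mean is the precision-weighted average of μ₀ and x̄.
σ₀² = 5.45² = 29.7025, σ² = 5.10² = 26.01. Prior precision 1/σ₀² = 1/29.7025; data precision n/σ² = 11/26.01.
w = (n/σ²)/(1/σ₀² + n/σ²) = n·σ₀²/(σ² + n·σ₀²) = 11·29.7025/(26.01 + 11·29.7025) = 326.7275/352.7375 = 0.9263.

0.9263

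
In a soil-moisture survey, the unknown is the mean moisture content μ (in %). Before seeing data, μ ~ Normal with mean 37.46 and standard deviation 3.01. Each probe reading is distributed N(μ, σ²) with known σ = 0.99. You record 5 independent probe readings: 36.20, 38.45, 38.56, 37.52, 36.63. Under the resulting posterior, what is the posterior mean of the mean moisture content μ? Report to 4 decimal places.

For Normal data with known variance σ², a Normal(μ₀, σ₀²) prior on μ is conjugate. Posterior precision = 1/σ₀² + n/σ²; posterior mean is the precision-weighted average of μ₀ and x̄.
Σxᵢ = 36.20 + 38.45 + 38.56 + 37.52 + 36.63 = 187.36, so n·x̄ = 187.36.
σ₀² = 3.01² = 9.0601, σ² = 0.99² = 0.9801; σ² + n·σ₀² = 0.9801 + 5·9.0601 = 46.2806.
Posterior mean = (μ₀/σ₀² + n·x̄/σ²)/(1/σ₀² + n/σ²) = (σ²·μ₀ + σ₀²·n·x̄)/(σ² + n·σ₀²) = (0.9801·37.46 + 9.0601·187.36)/46.2806 = 1734.214882/46.2806 = 37.4717.

37.4717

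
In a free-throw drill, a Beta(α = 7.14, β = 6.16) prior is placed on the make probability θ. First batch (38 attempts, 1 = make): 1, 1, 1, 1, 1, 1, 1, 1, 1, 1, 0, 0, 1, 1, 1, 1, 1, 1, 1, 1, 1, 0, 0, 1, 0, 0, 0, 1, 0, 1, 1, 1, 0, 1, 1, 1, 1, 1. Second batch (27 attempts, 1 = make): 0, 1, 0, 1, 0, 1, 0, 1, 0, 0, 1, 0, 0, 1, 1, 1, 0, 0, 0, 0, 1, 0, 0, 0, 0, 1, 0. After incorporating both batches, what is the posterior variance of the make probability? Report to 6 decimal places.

The Beta prior is conjugate to a Binomial/Bernoulli likelihood; the update adds successes to α and failures to β.
After batch 1: Beta(7.14+29, 6.16+9) = Beta(36.14, 15.16).
After batch 2: Beta(36.14+10, 15.16+17) = Beta(46.14, 32.16).
Var = αβ/((α+β)²(α+β+1)) = 46.14·32.16/(78.30²·79.30) = 0.003052.

0.003052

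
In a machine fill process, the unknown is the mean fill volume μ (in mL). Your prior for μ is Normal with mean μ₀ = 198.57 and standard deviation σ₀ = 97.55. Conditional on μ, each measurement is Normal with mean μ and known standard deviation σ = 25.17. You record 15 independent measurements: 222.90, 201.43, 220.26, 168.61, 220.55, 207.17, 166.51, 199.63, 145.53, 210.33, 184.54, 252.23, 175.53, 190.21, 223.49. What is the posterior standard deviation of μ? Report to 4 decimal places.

For Normal data with known variance σ², a Normal(μ₀, σ₀²) prior on μ is conjugate. Posterior precision = 1/σ₀² + n/σ²; posterior mean is the precision-weighted average of μ₀ and x̄.
σ₀² = 97.55² = 9516.0025, σ² = 25.17² = 633.5289; σ² + n·σ₀² = 633.5289 + 15·9516.0025 = 143373.5664.
Posterior precision = 1/σ₀² + n/σ² = 1/9516.0025 + 15/633.5289 = (σ² + n·σ₀²)/(σ₀²σ²) = 143373.5664/(9516.0025·633.5289); posterior variance σₙ² = σ₀²σ²/(σ² + n·σ₀²) = 9516.0025·633.5289/143373.5664 = 42.048634.
Posterior SD = √σₙ² = √(9516.0025·633.5289/143373.5664) = 6.4845.

6.4845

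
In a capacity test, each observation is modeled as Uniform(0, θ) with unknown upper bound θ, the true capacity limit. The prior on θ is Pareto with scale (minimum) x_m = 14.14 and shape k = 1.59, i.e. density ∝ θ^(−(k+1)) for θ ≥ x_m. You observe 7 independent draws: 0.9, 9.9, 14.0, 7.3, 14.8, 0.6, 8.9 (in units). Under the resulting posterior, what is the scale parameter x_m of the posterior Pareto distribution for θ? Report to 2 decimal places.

A Pareto(scale x_m, shape k) prior on the upper bound θ of Uniform(0, θ) is conjugate: posterior is Pareto(max(x_m, max xᵢ), k + n).
Sample maximum = 14.8; prior scale x_m = 14.14 → posterior scale = max = 14.80.
Posterior shape = 1.59 + 7 = 8.59.
Posterior scale x_m = 14.80.

14.80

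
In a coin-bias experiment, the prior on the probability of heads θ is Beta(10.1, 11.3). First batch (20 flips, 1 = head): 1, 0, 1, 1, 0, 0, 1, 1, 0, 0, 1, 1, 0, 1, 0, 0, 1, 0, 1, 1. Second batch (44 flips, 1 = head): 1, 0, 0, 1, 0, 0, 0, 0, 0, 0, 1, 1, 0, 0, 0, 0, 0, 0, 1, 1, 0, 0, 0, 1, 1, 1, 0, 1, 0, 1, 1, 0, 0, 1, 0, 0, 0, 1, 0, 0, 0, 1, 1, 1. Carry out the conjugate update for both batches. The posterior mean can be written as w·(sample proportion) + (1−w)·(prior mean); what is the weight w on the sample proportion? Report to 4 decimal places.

The Beta prior is conjugate to a Binomial/Bernoulli likelihood; the update adds successes to α and failures to β.
Total number of flips: n = 20 + 44 = 64.
Posterior mean = (α₀+k)/(α₀+β₀+n) = [n/(α₀+β₀+n)]·(k/n) + [(α₀+β₀)/(α₀+β₀+n)]·α₀/(α₀+β₀), so only n and the prior enter the weight.
The weight on the data is w = n/(α₀+β₀+n) = 64/(10.1+11.3+64) = 64/85.4 = 0.7494.

0.7494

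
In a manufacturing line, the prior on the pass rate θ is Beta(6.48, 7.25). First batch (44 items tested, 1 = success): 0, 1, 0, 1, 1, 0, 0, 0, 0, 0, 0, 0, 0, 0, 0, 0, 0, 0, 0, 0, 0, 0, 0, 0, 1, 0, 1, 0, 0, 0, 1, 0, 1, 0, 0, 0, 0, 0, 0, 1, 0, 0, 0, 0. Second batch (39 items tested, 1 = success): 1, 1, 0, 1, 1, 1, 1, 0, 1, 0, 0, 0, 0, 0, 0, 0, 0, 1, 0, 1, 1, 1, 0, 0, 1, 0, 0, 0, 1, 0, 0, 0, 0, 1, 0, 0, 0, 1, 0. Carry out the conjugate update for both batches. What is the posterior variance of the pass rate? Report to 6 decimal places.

0.002168

The Beta prior is conjugate to a Binomial/Bernoulli likelihood; the update adds successes to α and failures to β.
After batch 1: Beta(6.48+8, 7.25+36) = Beta(14.48, 43.25).
After batch 2: Beta(14.48+15, 43.25+24) = Beta(29.48, 67.25).
Var = αβ/((α+β)²(α+β+1)) = 29.48·67.25/(96.73²·97.73) = 0.002168.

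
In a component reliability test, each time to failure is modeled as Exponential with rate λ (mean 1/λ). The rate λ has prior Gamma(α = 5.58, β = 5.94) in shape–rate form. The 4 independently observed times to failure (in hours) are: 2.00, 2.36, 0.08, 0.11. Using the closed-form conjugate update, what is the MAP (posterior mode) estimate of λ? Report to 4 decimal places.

With a Gamma(shape α, rate β) prior on the exponential rate λ, the posterior after n observations with total T = Σxᵢ is Gamma(α+n, β+T).
Sum of observations T = 4.55 hours; n = 4.
Posterior: Gamma(5.58+4, 5.94+4.55) = Gamma(9.58, 10.49).
Mode = (α−1)/β = 0.8179.

0.8179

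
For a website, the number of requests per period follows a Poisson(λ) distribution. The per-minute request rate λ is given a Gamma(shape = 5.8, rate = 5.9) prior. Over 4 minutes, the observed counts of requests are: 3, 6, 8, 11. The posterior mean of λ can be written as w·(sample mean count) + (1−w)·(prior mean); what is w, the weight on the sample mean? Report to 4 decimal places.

With a Gamma(shape α, rate β) prior, the Poisson likelihood is conjugate: the posterior is Gamma(α + ΣXᵢ, β + n).
Posterior mean = (α₀+S)/(β₀+n) = [n/(β₀+n)]·(S/n) + [β₀/(β₀+n)]·(α₀/β₀), so only n and β₀ enter the weight.
Weight on data w = n/(β₀+n) = 4/(5.9+4) = 4/9.9 = 0.4040.

0.4040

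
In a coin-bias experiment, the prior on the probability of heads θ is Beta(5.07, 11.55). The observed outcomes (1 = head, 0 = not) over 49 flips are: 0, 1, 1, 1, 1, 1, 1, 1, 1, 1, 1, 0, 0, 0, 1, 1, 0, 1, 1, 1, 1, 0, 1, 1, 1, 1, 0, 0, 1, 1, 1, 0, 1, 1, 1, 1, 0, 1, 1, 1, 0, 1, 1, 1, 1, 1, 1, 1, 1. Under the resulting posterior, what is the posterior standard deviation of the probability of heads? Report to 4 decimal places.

0.0582

The Beta prior is conjugate to a Binomial/Bernoulli likelihood; the update adds successes to α and failures to β.
Posterior: Beta(α+k, β+n−k) = Beta(5.07+38, 11.55+11) = Beta(43.07, 22.55).
Var = αβ/((α+β)²(α+β+1)) = 43.07·22.55/(65.62²·66.62) = 0.00338567; SD = √0.00338567 = 0.0582.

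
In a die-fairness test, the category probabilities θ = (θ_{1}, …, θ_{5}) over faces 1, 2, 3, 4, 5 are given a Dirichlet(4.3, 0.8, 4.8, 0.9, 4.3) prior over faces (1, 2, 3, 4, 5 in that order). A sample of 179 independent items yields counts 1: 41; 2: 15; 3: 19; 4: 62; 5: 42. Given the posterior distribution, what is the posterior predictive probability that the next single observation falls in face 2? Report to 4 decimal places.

0.0814

The Dirichlet prior is conjugate to the Multinomial likelihood: each posterior αⱼ = prior αⱼ + observed count nⱼ.
Posterior concentration: (45.3, 15.8, 23.8, 62.9, 46.3), total = 194.1.
P(next = 2 | data) = α_{2}/Σα = 0.0814.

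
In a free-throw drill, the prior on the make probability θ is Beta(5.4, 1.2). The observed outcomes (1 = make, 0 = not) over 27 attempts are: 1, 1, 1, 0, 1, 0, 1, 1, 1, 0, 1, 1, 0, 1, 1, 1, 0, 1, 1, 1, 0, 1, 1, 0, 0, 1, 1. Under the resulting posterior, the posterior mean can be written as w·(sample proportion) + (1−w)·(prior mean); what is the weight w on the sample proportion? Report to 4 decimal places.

0.8036

The Beta prior is conjugate to a Binomial/Bernoulli likelihood; the update adds successes to α and failures to β.
Posterior mean = (α₀+k)/(α₀+β₀+n) = [n/(α₀+β₀+n)]·(k/n) + [(α₀+β₀)/(α₀+β₀+n)]·α₀/(α₀+β₀), so only n and the prior enter the weight.
The weight on the data is w = n/(α₀+β₀+n) = 27/(5.4+1.2+27) = 27/33.6 = 0.8036.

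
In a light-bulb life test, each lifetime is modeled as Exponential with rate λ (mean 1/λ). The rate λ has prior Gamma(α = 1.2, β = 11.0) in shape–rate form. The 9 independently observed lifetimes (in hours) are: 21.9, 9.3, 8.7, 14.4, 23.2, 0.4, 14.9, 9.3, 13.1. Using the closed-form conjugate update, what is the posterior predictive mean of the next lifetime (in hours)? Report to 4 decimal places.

13.7174

With a Gamma(shape α, rate β) prior on the exponential rate λ, the posterior after n observations with total T = Σxᵢ is Gamma(α+n, β+T).
Sum of observations T = 115.2 hours; n = 9.
Posterior: Gamma(1.2+9, 11.0+115.2) = Gamma(10.2, 126.2).
The predictive distribution for the next observation is Lomax; its mean is β/(α−1) = 126.2/9.2 = 13.7174.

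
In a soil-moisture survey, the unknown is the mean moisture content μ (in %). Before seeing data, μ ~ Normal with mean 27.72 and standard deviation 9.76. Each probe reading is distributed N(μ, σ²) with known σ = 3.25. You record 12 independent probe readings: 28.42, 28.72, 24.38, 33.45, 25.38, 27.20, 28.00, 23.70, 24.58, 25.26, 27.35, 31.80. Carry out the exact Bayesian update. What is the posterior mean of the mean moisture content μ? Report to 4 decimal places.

For Normal data with known variance σ², a Normal(μ₀, σ₀²) prior on μ is conjugate. Posterior precision = 1/σ₀² + n/σ²; posterior mean is the precision-weighted average of μ₀ and x̄.
Σxᵢ = 28.42 + 28.72 + 24.38 + 33.45 + 25.38 + 27.20 + 28.00 + 23.70 + 24.58 + 25.26 + 27.35 + 31.80 = 328.24, so n·x̄ = 328.24.
σ₀² = 9.76² = 95.2576, σ² = 3.25² = 10.5625; σ² + n·σ₀² = 10.5625 + 12·95.2576 = 1153.6537.
Posterior mean = (μ₀/σ₀² + n·x̄/σ²)/(1/σ₀² + n/σ²) = (σ²·μ₀ + σ₀²·n·x̄)/(σ² + n·σ₀²) = (10.5625·27.72 + 95.2576·328.24)/1153.6537 = 31560.147124/1153.6537 = 27.3567.

27.3567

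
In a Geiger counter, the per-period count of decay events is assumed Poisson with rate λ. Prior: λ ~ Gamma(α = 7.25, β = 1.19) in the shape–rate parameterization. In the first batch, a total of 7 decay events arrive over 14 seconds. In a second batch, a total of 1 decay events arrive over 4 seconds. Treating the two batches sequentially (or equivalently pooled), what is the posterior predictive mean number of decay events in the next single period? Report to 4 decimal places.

0.7947

With a Gamma(shape α, rate β) prior, the Poisson likelihood is conjugate: the posterior is Gamma(α + ΣXᵢ, β + n).
After batch 1: Gamma(α+S, β+n) = Gamma(7.25+7, 1.19+14) = Gamma(14.25, 15.19).
After batch 2: Gamma(α+S, β+n) = Gamma(14.25+1, 15.19+4) = Gamma(15.25, 19.19).
The predictive distribution for one future period is NegBinom with mean α/β = 0.7947.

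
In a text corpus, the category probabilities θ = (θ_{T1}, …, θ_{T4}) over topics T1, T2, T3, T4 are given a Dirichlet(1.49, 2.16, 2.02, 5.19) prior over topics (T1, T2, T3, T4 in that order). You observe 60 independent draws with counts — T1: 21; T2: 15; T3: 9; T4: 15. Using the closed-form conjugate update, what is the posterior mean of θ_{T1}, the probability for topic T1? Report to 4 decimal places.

0.3174

The Dirichlet prior is conjugate to the Multinomial likelihood: each posterior αⱼ = prior αⱼ + observed count nⱼ.
Posterior concentration: (22.49, 17.16, 11.02, 20.19), total = 70.86.
E[θ_{T1}|data] = α_{T1}/Σα = 22.49/70.86 = 0.3174.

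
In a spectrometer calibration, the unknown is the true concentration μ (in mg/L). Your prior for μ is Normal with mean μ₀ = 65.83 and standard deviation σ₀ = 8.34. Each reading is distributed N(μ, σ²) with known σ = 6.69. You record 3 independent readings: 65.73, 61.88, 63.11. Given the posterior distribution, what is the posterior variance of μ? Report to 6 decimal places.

For Normal data with known variance σ², a Normal(μ₀, σ₀²) prior on μ is conjugate. Posterior precision = 1/σ₀² + n/σ²; posterior mean is the precision-weighted average of μ₀ and x̄.
σ₀² = 8.34² = 69.5556, σ² = 6.69² = 44.7561; σ² + n·σ₀² = 44.7561 + 3·69.5556 = 253.4229.
Posterior precision = 1/σ₀² + n/σ² = 1/69.5556 + 3/44.7561 = (σ² + n·σ₀²)/(σ₀²σ²) = 253.4229/(69.5556·44.7561); posterior variance σₙ² = σ₀²σ²/(σ² + n·σ₀²) = 69.5556·44.7561/253.4229 = 12.283962.

12.283962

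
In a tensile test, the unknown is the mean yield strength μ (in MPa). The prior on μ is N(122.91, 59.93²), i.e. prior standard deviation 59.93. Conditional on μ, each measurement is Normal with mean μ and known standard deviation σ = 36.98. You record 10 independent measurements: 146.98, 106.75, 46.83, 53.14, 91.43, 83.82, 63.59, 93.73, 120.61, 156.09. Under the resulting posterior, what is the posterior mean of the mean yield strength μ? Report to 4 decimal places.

97.2731

For Normal data with known variance σ², a Normal(μ₀, σ₀²) prior on μ is conjugate. Posterior precision = 1/σ₀² + n/σ²; posterior mean is the precision-weighted average of μ₀ and x̄.
Σxᵢ = 146.98 + 106.75 + 46.83 + 53.14 + 91.43 + 83.82 + 63.59 + 93.73 + 120.61 + 156.09 = 962.97, so n·x̄ = 962.97.
σ₀² = 59.93² = 3591.6049, σ² = 36.98² = 1367.5204; σ² + n·σ₀² = 1367.5204 + 10·3591.6049 = 37283.5694.
Posterior mean = (μ₀/σ₀² + n·x̄/σ²)/(1/σ₀² + n/σ²) = (σ²·μ₀ + σ₀²·n·x̄)/(σ² + n·σ₀²) = (1367.5204·122.91 + 3591.6049·962.97)/37283.5694 = 3626689.702917/37283.5694 = 97.2731.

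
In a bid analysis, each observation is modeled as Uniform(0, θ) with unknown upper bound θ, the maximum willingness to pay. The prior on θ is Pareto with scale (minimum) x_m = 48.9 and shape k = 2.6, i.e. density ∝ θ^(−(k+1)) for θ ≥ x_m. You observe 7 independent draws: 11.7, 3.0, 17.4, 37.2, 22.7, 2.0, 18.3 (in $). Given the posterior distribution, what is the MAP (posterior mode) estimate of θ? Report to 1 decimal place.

A Pareto(scale x_m, shape k) prior on the upper bound θ of Uniform(0, θ) is conjugate: posterior is Pareto(max(x_m, max xᵢ), k + n).
Sample maximum = 37.2; prior scale x_m = 48.9 → posterior scale = max = 48.9.
Posterior shape = 2.6 + 7 = 9.6.
The Pareto density is decreasing on [x_m, ∞), so the mode is x_m = 48.9.

48.9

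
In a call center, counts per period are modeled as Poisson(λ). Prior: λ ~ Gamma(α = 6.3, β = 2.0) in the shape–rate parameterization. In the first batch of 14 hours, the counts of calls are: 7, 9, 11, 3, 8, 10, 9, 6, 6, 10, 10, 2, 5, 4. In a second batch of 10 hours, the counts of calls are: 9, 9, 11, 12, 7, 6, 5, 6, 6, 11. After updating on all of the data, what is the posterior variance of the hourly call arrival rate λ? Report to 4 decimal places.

With a Gamma(shape α, rate β) prior, the Poisson likelihood is conjugate: the posterior is Gamma(α + ΣXᵢ, β + n).
Batch 1: sum of counts S = 100 over n = 14 hours.
After batch 1: Gamma(α+S, β+n) = Gamma(6.3+100, 2.0+14) = Gamma(106.3, 16.0).
Batch 2: sum of counts S = 82 over n = 10 hours.
After batch 2: Gamma(α+S, β+n) = Gamma(106.3+82, 16.0+10) = Gamma(188.3, 26.0).
Var = α/β² = 188.3/26.0² = 0.2786.

0.2786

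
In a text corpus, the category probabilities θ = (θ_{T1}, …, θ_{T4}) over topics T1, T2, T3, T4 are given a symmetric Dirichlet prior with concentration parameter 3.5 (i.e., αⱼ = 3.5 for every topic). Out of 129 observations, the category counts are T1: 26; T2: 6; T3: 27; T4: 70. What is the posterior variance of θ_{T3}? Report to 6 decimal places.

The Dirichlet prior is conjugate to the Multinomial likelihood: each posterior αⱼ = prior αⱼ + observed count nⱼ.
Posterior concentration: (29.5, 9.5, 30.5, 73.5), total = 143.0.
Var[θ_j] = α_j(Σα−α_j)/((Σα)²(Σα+1)) = 30.5·112.5/(143.0²·144.0) = 0.001165.

0.001165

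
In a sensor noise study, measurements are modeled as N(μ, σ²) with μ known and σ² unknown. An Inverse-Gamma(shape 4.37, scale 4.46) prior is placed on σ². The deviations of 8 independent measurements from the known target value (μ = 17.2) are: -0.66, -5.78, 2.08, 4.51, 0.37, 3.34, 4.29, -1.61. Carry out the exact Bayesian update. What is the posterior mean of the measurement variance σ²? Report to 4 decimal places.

With known mean μ and an Inverse-Gamma(α, β) prior on σ², the Normal likelihood is conjugate: posterior is Inv-Gamma(α + n/2, β + Σ(xᵢ−μ)²/2).
Σ(xᵢ−μ)² = (-0.66)² + (-5.78)² + (2.08)² + (4.51)² + (0.37)² + (3.34)² + (4.29)² + (-1.61)² = 90.7992.
Posterior: Inv-Gamma(4.37 + 8/2, 4.46 + 90.7992/2) = Inv-Gamma(8.37, 49.85960).
E[σ²|data] = β/(α−1) = 49.85960/7.37 = 6.7652.

6.7652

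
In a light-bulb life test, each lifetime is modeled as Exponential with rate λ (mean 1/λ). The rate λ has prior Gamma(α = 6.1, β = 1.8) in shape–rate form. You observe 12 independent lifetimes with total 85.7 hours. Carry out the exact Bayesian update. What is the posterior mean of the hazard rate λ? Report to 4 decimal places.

0.2069

With a Gamma(shape α, rate β) prior on the exponential rate λ, the posterior after n observations with total T = Σxᵢ is Gamma(α+n, β+T).
Posterior: Gamma(6.1+12, 1.8+85.7) = Gamma(18.1, 87.5).
Posterior mean of λ = α/β = 18.1/87.5 = 0.2069.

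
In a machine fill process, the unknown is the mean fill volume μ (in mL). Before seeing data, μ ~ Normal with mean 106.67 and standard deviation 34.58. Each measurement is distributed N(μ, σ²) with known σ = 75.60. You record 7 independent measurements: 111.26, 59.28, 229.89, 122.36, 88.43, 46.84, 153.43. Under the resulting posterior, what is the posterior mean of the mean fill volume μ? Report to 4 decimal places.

112.1710

For Normal data with known variance σ², a Normal(μ₀, σ₀²) prior on μ is conjugate. Posterior precision = 1/σ₀² + n/σ²; posterior mean is the precision-weighted average of μ₀ and x̄.
Σxᵢ = 111.26 + 59.28 + 229.89 + 122.36 + 88.43 + 46.84 + 153.43 = 811.49, so n·x̄ = 811.49.
σ₀² = 34.58² = 1195.7764, σ² = 75.60² = 5715.36; σ² + n·σ₀² = 5715.36 + 7·1195.7764 = 14085.7948.
Posterior mean = (μ₀/σ₀² + n·x̄/σ²)/(1/σ₀² + n/σ²) = (σ²·μ₀ + σ₀²·n·x̄)/(σ² + n·σ₀²) = (5715.36·106.67 + 1195.7764·811.49)/14085.7948 = 1580018.042036/14085.7948 = 112.1710.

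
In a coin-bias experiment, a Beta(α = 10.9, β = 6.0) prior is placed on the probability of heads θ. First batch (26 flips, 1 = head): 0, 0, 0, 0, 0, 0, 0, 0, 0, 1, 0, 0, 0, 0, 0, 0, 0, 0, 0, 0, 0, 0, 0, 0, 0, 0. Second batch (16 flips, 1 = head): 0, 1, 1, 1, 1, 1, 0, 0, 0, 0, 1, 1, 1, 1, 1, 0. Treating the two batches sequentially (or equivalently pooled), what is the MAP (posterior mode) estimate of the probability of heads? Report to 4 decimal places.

0.3673

The Beta prior is conjugate to a Binomial/Bernoulli likelihood; the update adds successes to α and failures to β.
After batch 1: Beta(10.9+1, 6.0+25) = Beta(11.9, 31.0).
After batch 2: Beta(11.9+10, 31.0+6) = Beta(21.9, 37.0).
Mode of Beta(a,b) for a,b>1 is (a−1)/(a+b−2) = 20.9/56.9 = 0.3673.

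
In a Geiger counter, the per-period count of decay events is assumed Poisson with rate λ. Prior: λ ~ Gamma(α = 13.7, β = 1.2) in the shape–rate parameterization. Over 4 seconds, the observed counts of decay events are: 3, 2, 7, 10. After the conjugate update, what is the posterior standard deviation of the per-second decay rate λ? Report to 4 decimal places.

1.1490

With a Gamma(shape α, rate β) prior, the Poisson likelihood is conjugate: the posterior is Gamma(α + ΣXᵢ, β + n).
Sum of counts S = 22 over n = 4 seconds.
Posterior: Gamma(α+S, β+n) = Gamma(13.7+22, 1.2+4) = Gamma(35.7, 5.2).
SD = √α/β = √35.7/5.2 = 1.1490.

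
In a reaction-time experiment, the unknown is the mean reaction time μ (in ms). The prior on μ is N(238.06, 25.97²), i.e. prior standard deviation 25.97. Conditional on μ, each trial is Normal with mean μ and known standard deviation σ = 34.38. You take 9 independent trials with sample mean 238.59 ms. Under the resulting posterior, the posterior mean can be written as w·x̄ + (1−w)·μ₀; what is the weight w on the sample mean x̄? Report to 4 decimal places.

For Normal data with known variance σ², a Normal(μ₀, σ₀²) prior on μ is conjugate. Posterior precision = 1/σ₀² + n/σ²; posterior mean is the precision-weighted average of μ₀ and x̄.
σ₀² = 25.97² = 674.4409, σ² = 34.38² = 1181.9844. Prior precision 1/σ₀² = 1/674.4409; data precision n/σ² = 9/1181.9844.
w = (n/σ²)/(1/σ₀² + n/σ²) = n·σ₀²/(σ² + n·σ₀²) = 9·674.4409/(1181.9844 + 9·674.4409) = 6069.9681/7251.9525 = 0.8370.

0.8370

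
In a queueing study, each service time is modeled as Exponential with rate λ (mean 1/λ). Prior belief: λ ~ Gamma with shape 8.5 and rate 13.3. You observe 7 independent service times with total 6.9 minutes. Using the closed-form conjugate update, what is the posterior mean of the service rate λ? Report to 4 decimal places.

With a Gamma(shape α, rate β) prior on the exponential rate λ, the posterior after n observations with total T = Σxᵢ is Gamma(α+n, β+T).
Posterior: Gamma(8.5+7, 13.3+6.9) = Gamma(15.5, 20.2).
Posterior mean of λ = α/β = 15.5/20.2 = 0.7673.

0.7673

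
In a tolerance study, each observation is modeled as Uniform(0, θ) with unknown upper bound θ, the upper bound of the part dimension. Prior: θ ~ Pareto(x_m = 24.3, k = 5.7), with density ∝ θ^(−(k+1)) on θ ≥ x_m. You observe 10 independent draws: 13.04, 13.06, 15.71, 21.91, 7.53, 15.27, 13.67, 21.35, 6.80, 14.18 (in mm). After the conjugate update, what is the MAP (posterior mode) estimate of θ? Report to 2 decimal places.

A Pareto(scale x_m, shape k) prior on the upper bound θ of Uniform(0, θ) is conjugate: posterior is Pareto(max(x_m, max xᵢ), k + n).
Sample maximum = 21.91; prior scale x_m = 24.3 → posterior scale = max = 24.30.
Posterior shape = 5.7 + 10 = 15.7.
The Pareto density is decreasing on [x_m, ∞), so the mode is x_m = 24.30.

24.30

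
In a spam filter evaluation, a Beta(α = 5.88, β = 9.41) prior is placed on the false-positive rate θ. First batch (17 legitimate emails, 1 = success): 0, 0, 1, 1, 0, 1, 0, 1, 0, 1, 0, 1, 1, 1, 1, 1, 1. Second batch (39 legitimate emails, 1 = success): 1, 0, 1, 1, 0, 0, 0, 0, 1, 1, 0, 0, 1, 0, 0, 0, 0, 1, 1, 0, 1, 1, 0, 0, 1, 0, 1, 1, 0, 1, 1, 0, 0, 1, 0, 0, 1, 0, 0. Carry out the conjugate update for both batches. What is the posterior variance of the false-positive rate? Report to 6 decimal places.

The Beta prior is conjugate to a Binomial/Bernoulli likelihood; the update adds successes to α and failures to β.
After batch 1: Beta(5.88+11, 9.41+6) = Beta(16.88, 15.41).
After batch 2: Beta(16.88+17, 15.41+22) = Beta(33.88, 37.41).
Var = αβ/((α+β)²(α+β+1)) = 33.88·37.41/(71.29²·72.29) = 0.003450.

0.003450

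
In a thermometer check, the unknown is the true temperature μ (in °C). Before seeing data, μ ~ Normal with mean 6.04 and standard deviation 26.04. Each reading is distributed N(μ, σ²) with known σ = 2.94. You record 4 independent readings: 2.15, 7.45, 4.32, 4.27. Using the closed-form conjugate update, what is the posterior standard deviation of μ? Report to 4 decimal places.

For Normal data with known variance σ², a Normal(μ₀, σ₀²) prior on μ is conjugate. Posterior precision = 1/σ₀² + n/σ²; posterior mean is the precision-weighted average of μ₀ and x̄.
σ₀² = 26.04² = 678.0816, σ² = 2.94² = 8.6436; σ² + n·σ₀² = 8.6436 + 4·678.0816 = 2720.97.
Posterior precision = 1/σ₀² + n/σ² = 1/678.0816 + 4/8.6436 = (σ² + n·σ₀²)/(σ₀²σ²) = 2720.97/(678.0816·8.6436); posterior variance σₙ² = σ₀²σ²/(σ² + n·σ₀²) = 678.0816·8.6436/2720.97 = 2.154036.
Posterior SD = √σₙ² = √(678.0816·8.6436/2720.97) = 1.4677.

1.4677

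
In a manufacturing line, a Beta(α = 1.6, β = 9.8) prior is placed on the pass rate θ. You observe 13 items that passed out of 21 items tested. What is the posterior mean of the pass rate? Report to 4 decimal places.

The Beta prior is conjugate to a Binomial/Bernoulli likelihood; the update adds successes to α and failures to β.
Posterior: Beta(α+k, β+n−k) = Beta(1.6+13, 9.8+8) = Beta(14.6, 17.8).
Posterior mean = α/(α+β) = 14.6/32.4 = 0.4506.

0.4506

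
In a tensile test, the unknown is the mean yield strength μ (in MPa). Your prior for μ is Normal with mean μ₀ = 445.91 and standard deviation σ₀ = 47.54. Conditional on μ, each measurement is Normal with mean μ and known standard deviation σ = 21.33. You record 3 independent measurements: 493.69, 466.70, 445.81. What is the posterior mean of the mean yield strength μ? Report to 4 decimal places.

For Normal data with known variance σ², a Normal(μ₀, σ₀²) prior on μ is conjugate. Posterior precision = 1/σ₀² + n/σ²; posterior mean is the precision-weighted average of μ₀ and x̄.
Σxᵢ = 493.69 + 466.70 + 445.81 = 1406.2, so n·x̄ = 1406.2.
σ₀² = 47.54² = 2260.0516, σ² = 21.33² = 454.9689; σ² + n·σ₀² = 454.9689 + 3·2260.0516 = 7235.1237.
Posterior mean = (μ₀/σ₀² + n·x̄/σ²)/(1/σ₀² + n/σ²) = (σ²·μ₀ + σ₀²·n·x̄)/(σ² + n·σ₀²) = (454.9689·445.91 + 2260.0516·1406.2)/7235.1237 = 3380959.742119/7235.1237 = 467.2981.

467.2981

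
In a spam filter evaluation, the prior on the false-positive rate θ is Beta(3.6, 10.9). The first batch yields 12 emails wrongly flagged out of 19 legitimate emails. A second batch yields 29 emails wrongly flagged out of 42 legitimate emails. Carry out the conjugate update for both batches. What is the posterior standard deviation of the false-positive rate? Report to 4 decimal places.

The Beta prior is conjugate to a Binomial/Bernoulli likelihood; the update adds successes to α and failures to β.
After batch 1: Beta(3.6+12, 10.9+7) = Beta(15.6, 17.9).
After batch 2: Beta(15.6+29, 17.9+13) = Beta(44.6, 30.9).
Var = αβ/((α+β)²(α+β+1)) = 44.6·30.9/(75.5²·76.5) = 0.00316037; SD = √0.00316037 = 0.0562.

0.0562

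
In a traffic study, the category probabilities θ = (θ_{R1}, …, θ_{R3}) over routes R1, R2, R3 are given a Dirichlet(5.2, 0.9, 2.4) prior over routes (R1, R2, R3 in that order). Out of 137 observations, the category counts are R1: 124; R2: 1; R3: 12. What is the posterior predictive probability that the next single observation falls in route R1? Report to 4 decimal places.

The Dirichlet prior is conjugate to the Multinomial likelihood: each posterior αⱼ = prior αⱼ + observed count nⱼ.
Posterior concentration: (129.2, 1.9, 14.4), total = 145.5.
P(next = R1 | data) = α_{R1}/Σα = 0.8880.

0.8880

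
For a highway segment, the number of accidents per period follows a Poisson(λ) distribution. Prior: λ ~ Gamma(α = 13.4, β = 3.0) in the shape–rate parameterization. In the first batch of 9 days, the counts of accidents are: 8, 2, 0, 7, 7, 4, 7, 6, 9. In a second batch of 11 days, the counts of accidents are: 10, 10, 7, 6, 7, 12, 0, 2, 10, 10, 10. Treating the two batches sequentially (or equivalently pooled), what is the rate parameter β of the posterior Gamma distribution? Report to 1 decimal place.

With a Gamma(shape α, rate β) prior, the Poisson likelihood is conjugate: the posterior is Gamma(α + ΣXᵢ, β + n).
Batch 1: sum of counts S = 50 over n = 9 days.
After batch 1: Gamma(α+S, β+n) = Gamma(13.4+50, 3.0+9) = Gamma(63.4, 12.0).
Batch 2: sum of counts S = 84 over n = 11 days.
After batch 2: Gamma(α+S, β+n) = Gamma(63.4+84, 12.0+11) = Gamma(147.4, 23.0).
Posterior β = 23.0.

23.0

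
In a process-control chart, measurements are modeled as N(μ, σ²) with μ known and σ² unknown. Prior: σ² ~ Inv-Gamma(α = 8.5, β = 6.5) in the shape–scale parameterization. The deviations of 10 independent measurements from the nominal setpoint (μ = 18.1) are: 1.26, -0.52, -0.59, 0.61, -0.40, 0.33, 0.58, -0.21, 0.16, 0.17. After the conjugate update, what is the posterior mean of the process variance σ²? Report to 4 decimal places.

With known mean μ and an Inverse-Gamma(α, β) prior on σ², the Normal likelihood is conjugate: posterior is Inv-Gamma(α + n/2, β + Σ(xᵢ−μ)²/2).
Σ(xᵢ−μ)² = (1.26)² + (-0.52)² + (-0.59)² + (0.61)² + (-0.40)² + (0.33)² + (0.58)² + (-0.21)² + (0.16)² + (0.17)² = 3.2821.
Posterior: Inv-Gamma(8.5 + 10/2, 6.5 + 3.2821/2) = Inv-Gamma(13.50, 8.14105).
E[σ²|data] = β/(α−1) = 8.14105/12.50 = 0.6513.

0.6513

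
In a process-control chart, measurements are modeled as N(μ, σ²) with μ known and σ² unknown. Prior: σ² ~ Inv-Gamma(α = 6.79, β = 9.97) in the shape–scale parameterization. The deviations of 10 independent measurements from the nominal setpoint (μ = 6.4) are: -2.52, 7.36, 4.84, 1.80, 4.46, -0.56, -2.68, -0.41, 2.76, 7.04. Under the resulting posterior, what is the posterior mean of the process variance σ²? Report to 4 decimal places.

8.8907

With known mean μ and an Inverse-Gamma(α, β) prior on σ², the Normal likelihood is conjugate: posterior is Inv-Gamma(α + n/2, β + Σ(xᵢ−μ)²/2).
Σ(xᵢ−μ)² = (-2.52)² + (7.36)² + (4.84)² + (1.80)² + (4.46)² + (-0.56)² + (-2.68)² + (-0.41)² + (2.76)² + (7.04)² = 171.9205.
Posterior: Inv-Gamma(6.79 + 10/2, 9.97 + 171.9205/2) = Inv-Gamma(11.79, 95.93025).
E[σ²|data] = β/(α−1) = 95.93025/10.79 = 8.8907.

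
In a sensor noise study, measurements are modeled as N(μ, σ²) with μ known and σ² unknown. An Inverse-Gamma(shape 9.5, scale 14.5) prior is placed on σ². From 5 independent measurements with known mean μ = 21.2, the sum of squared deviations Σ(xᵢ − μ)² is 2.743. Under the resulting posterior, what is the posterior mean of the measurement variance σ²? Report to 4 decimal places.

1.4429

With known mean μ and an Inverse-Gamma(α, β) prior on σ², the Normal likelihood is conjugate: posterior is Inv-Gamma(α + n/2, β + Σ(xᵢ−μ)²/2).
Posterior: Inv-Gamma(9.5 + 5/2, 14.5 + 2.743/2) = Inv-Gamma(12.00, 15.8715).
E[σ²|data] = β/(α−1) = 15.8715/11.00 = 1.4429.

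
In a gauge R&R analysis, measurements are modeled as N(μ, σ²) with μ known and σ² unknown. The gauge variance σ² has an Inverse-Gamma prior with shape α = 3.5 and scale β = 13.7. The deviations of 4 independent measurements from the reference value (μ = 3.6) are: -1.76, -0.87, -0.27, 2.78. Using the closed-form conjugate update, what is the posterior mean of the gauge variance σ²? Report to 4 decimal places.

With known mean μ and an Inverse-Gamma(α, β) prior on σ², the Normal likelihood is conjugate: posterior is Inv-Gamma(α + n/2, β + Σ(xᵢ−μ)²/2).
Σ(xᵢ−μ)² = (-1.76)² + (-0.87)² + (-0.27)² + (2.78)² = 11.6558.
Posterior: Inv-Gamma(3.5 + 4/2, 13.7 + 11.6558/2) = Inv-Gamma(5.50, 19.52790).
E[σ²|data] = β/(α−1) = 19.52790/4.50 = 4.3395.

4.3395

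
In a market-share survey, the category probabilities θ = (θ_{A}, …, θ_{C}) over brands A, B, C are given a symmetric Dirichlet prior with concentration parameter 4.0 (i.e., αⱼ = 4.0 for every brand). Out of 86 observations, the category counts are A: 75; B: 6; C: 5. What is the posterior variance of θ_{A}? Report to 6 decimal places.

0.001579

The Dirichlet prior is conjugate to the Multinomial likelihood: each posterior αⱼ = prior αⱼ + observed count nⱼ.
Posterior concentration: (79.0, 10.0, 9.0), total = 98.0.
Var[θ_j] = α_j(Σα−α_j)/((Σα)²(Σα+1)) = 79.0·19.0/(98.0²·99.0) = 0.001579.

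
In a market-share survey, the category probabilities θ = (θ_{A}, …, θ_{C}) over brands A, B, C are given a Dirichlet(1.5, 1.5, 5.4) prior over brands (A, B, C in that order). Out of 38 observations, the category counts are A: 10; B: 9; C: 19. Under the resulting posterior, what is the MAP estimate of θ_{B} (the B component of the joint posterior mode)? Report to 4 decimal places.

0.2189

The Dirichlet prior is conjugate to the Multinomial likelihood: each posterior αⱼ = prior αⱼ + observed count nⱼ.
Posterior concentration: (11.5, 10.5, 24.4), total = 46.4.
Joint mode component: (α_{B}−1)/(Σα−K) = 9.5/43.4 = 0.2189.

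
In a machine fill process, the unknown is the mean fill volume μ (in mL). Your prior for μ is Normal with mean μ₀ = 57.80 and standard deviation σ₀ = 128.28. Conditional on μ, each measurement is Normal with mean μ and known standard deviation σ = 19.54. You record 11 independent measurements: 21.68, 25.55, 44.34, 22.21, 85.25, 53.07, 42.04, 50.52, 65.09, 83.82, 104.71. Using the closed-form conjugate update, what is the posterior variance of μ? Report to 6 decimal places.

34.637085

For Normal data with known variance σ², a Normal(μ₀, σ₀²) prior on μ is conjugate. Posterior precision = 1/σ₀² + n/σ²; posterior mean is the precision-weighted average of μ₀ and x̄.
σ₀² = 128.28² = 16455.7584, σ² = 19.54² = 381.8116; σ² + n·σ₀² = 381.8116 + 11·16455.7584 = 181395.154.
Posterior precision = 1/σ₀² + n/σ² = 1/16455.7584 + 11/381.8116 = (σ² + n·σ₀²)/(σ₀²σ²) = 181395.154/(16455.7584·381.8116); posterior variance σₙ² = σ₀²σ²/(σ² + n·σ₀²) = 16455.7584·381.8116/181395.154 = 34.637085.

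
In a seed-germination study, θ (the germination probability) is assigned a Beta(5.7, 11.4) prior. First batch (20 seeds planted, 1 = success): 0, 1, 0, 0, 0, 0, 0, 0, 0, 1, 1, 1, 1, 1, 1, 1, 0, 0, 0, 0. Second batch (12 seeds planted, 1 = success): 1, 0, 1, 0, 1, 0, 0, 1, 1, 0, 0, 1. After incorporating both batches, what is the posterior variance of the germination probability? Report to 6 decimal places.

The Beta prior is conjugate to a Binomial/Bernoulli likelihood; the update adds successes to α and failures to β.
After batch 1: Beta(5.7+8, 11.4+12) = Beta(13.7, 23.4).
After batch 2: Beta(13.7+6, 23.4+6) = Beta(19.7, 29.4).
Var = αβ/((α+β)²(α+β+1)) = 19.7·29.4/(49.1²·50.1) = 0.004795.

0.004795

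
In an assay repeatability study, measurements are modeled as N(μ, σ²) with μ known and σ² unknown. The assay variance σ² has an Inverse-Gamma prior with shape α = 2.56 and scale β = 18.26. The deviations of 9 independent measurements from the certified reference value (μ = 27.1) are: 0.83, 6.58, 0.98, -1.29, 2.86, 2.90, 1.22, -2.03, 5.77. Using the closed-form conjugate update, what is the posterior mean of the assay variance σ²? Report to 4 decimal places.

With known mean μ and an Inverse-Gamma(α, β) prior on σ², the Normal likelihood is conjugate: posterior is Inv-Gamma(α + n/2, β + Σ(xᵢ−μ)²/2).
Σ(xᵢ−μ)² = (0.83)² + (6.58)² + (0.98)² + (-1.29)² + (2.86)² + (2.90)² + (1.22)² + (-2.03)² + (5.77)² = 102.1016.
Posterior: Inv-Gamma(2.56 + 9/2, 18.26 + 102.1016/2) = Inv-Gamma(7.06, 69.31080).
E[σ²|data] = β/(α−1) = 69.31080/6.06 = 11.4374.

11.4374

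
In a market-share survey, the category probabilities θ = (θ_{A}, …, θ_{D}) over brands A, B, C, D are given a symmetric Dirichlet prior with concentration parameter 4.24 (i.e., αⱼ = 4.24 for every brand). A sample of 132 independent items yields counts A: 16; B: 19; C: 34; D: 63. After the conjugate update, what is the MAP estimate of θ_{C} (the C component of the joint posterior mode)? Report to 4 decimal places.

0.2569

The Dirichlet prior is conjugate to the Multinomial likelihood: each posterior αⱼ = prior αⱼ + observed count nⱼ.
Posterior concentration: (20.24, 23.24, 38.24, 67.24), total = 148.96.
Joint mode component: (α_{C}−1)/(Σα−K) = 37.24/144.96 = 0.2569.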